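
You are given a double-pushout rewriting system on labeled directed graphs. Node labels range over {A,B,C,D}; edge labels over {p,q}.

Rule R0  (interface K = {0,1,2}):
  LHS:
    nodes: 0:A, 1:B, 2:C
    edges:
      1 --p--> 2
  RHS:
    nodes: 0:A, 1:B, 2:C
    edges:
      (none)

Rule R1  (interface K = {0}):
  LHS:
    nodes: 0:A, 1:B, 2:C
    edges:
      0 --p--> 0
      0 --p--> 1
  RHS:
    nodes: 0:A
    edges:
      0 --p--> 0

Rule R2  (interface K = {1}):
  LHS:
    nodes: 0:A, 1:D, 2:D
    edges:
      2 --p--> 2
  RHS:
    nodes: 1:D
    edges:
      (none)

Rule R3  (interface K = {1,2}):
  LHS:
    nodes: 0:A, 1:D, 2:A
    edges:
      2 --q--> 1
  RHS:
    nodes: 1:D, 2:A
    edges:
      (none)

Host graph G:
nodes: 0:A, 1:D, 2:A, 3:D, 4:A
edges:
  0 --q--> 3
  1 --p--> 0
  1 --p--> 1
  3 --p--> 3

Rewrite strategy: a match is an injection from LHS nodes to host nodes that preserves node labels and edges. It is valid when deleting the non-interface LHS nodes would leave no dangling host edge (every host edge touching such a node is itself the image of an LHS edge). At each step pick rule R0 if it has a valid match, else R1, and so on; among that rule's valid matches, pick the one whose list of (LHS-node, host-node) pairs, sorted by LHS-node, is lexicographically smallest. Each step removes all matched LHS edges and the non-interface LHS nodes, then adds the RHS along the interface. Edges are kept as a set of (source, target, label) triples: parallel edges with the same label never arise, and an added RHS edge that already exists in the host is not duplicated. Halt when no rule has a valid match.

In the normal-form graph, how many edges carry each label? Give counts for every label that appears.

Answer: p:2

Rewrite trace:
[0] host  ⇒  5 nodes, 4 edges  {0-q->3 1-p->0 1-p->1 3-p->3}
[1] R3 @ {0↦2, 1↦3, 2↦0}  ⇒  4 nodes, 3 edges  {1-p->0 1-p->1 3-p->3}
[2] R2 @ {0↦4, 1↦1, 2↦3}  ⇒  2 nodes, 2 edges  {1-p->0 1-p->1}
normal form: no rule applies after step 2
NF edges: [(1, 0, 'p'), (1, 1, 'p')]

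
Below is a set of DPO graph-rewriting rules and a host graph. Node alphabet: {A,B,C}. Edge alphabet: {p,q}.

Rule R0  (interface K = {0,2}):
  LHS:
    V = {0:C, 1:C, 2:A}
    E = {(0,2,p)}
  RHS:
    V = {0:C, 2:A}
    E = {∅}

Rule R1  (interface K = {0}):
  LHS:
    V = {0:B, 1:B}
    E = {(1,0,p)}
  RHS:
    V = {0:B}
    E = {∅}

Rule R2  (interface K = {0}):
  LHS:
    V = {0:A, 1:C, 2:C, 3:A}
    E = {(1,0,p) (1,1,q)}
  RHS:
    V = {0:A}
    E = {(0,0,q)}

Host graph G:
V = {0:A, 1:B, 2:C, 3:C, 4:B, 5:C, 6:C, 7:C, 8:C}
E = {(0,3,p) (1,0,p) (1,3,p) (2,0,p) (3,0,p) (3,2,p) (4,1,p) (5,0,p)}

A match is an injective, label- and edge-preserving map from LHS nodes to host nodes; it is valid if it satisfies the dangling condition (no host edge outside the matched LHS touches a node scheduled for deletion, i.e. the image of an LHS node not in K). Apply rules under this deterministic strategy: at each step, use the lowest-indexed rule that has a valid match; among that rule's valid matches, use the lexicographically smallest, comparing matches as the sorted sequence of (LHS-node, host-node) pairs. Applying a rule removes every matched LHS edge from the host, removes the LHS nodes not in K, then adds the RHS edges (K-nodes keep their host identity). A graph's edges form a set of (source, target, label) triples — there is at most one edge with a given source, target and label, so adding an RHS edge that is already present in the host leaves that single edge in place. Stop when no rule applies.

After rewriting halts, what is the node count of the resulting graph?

Answer: 5

Rewrite trace:
start.  V:9 E:8  edges: 0-p->3 1-p->0 1-p->3 2-p->0 3-p->0 3-p->2 4-p->1 5-p->0
1. fire R0 via {0↦2, 1↦6, 2↦0}  →  V:8 E:7  edges: 0-p->3 1-p->0 1-p->3 3-p->0 3-p->2 4-p->1 5-p->0
2. fire R0 via {0↦3, 1↦7, 2↦0}  →  V:7 E:6  edges: 0-p->3 1-p->0 1-p->3 3-p->2 4-p->1 5-p->0
3. fire R0 via {0↦5, 1↦8, 2↦0}  →  V:6 E:5  edges: 0-p->3 1-p->0 1-p->3 3-p->2 4-p->1
4. fire R1 via {0↦1, 1↦4}  →  V:5 E:4  edges: 0-p->3 1-p->0 1-p->3 3-p->2
halt: no rule applies after step 4
NF nodes: {0:A, 1:B, 2:C, 3:C, 5:C}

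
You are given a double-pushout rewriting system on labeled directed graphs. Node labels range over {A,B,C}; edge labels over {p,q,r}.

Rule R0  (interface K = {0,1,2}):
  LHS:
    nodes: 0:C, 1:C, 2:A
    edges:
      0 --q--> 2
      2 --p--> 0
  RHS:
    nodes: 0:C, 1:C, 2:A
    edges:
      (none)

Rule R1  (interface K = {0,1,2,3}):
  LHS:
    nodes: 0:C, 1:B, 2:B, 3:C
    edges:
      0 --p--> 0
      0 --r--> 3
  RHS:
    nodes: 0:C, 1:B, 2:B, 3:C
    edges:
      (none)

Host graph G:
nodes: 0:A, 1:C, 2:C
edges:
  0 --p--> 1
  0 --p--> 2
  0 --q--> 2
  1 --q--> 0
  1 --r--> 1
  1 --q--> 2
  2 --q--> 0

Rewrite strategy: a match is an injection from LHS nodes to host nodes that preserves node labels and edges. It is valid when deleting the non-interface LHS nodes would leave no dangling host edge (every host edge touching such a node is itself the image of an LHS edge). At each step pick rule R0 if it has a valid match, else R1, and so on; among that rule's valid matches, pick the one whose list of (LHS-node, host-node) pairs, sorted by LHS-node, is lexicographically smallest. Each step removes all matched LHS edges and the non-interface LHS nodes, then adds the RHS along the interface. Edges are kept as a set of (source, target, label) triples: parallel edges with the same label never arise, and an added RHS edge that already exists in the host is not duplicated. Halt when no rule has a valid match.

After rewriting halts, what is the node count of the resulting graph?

Answer: 3

Steps:
start.  V:3 E:7  edges: 0-p->1 0-p->2 0-q->2 1-q->0 1-r->1 1-q->2 2-q->0
1. fire R0 via {0↦1, 1↦2, 2↦0}  →  V:3 E:5  edges: 0-p->2 0-q->2 1-r->1 1-q->2 2-q->0
2. fire R0 via {0↦2, 1↦1, 2↦0}  →  V:3 E:3  edges: 0-q->2 1-r->1 1-q->2
normal form: no rule applies after step 2
NF nodes: {0:A, 1:C, 2:C}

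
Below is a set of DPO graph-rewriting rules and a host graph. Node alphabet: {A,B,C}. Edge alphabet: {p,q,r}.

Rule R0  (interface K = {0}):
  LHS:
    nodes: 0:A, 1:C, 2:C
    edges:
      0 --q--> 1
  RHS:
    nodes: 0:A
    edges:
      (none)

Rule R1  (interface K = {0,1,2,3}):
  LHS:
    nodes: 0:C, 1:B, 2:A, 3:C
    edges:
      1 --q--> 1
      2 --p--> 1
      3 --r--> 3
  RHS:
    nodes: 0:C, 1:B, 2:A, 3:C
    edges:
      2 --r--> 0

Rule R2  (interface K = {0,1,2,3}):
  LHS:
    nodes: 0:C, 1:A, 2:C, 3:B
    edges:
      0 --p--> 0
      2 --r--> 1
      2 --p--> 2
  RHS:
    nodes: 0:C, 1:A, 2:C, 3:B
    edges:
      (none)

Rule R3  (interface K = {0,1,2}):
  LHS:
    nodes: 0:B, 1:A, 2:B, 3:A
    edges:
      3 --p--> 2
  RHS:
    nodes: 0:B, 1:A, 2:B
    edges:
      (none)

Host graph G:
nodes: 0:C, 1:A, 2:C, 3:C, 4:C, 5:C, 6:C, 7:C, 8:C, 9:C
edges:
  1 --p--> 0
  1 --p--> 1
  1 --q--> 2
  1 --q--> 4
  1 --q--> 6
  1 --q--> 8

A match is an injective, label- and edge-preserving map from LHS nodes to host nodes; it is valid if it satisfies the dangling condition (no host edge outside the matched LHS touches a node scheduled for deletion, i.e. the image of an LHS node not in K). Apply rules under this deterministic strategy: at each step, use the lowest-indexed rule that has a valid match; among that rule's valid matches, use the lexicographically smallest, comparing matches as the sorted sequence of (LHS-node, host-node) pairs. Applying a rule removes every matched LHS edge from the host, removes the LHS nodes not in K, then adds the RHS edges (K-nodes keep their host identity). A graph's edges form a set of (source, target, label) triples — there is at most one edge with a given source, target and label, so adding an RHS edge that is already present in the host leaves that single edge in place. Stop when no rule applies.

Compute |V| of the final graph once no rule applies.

start.  V:10 E:6  edges: 1-p->0 1-p->1 1-q->2 1-q->4 1-q->6 1-q->8
1. fire R0 via {0↦1, 1↦2, 2↦3}  →  V:8 E:5  edges: 1-p->0 1-p->1 1-q->4 1-q->6 1-q->8
2. fire R0 via {0↦1, 1↦4, 2↦5}  →  V:6 E:4  edges: 1-p->0 1-p->1 1-q->6 1-q->8
3. fire R0 via {0↦1, 1↦6, 2↦7}  →  V:4 E:3  edges: 1-p->0 1-p->1 1-q->8
4. fire R0 via {0↦1, 1↦8, 2↦9}  →  V:2 E:2  edges: 1-p->0 1-p->1
halt: no rule applies after step 4
NF nodes: {0:C, 1:A}

Answer: 2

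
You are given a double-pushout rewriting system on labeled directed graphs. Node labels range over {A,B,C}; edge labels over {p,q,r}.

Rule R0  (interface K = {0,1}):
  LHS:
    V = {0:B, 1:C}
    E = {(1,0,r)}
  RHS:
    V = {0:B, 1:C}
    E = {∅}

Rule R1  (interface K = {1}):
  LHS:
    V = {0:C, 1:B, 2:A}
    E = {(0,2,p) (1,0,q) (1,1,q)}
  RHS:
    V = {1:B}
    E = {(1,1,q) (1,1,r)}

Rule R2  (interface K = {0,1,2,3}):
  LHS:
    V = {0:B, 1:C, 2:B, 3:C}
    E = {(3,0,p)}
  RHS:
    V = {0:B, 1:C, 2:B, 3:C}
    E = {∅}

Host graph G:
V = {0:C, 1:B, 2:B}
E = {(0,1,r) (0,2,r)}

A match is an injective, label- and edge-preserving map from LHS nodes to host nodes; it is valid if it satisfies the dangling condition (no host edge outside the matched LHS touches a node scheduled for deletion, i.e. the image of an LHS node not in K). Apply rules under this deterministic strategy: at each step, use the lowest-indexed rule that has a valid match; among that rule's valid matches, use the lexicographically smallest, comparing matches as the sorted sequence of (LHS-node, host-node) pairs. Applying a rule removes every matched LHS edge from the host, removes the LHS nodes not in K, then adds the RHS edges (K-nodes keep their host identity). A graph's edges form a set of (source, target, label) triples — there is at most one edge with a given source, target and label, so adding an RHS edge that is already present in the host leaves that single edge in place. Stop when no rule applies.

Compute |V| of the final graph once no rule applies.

initial: |V|=3 |E|=2  E = 0-r->1 0-r->2
step 1: apply R0 at {0↦1, 1↦0}  → |V|=3 |E|=1  E = 0-r->2
step 2: apply R0 at {0↦2, 1↦0}  → |V|=3 |E|=0  E = ∅
final graph: no rule applies after step 2
NF nodes: {0:C, 1:B, 2:B}

Answer: 3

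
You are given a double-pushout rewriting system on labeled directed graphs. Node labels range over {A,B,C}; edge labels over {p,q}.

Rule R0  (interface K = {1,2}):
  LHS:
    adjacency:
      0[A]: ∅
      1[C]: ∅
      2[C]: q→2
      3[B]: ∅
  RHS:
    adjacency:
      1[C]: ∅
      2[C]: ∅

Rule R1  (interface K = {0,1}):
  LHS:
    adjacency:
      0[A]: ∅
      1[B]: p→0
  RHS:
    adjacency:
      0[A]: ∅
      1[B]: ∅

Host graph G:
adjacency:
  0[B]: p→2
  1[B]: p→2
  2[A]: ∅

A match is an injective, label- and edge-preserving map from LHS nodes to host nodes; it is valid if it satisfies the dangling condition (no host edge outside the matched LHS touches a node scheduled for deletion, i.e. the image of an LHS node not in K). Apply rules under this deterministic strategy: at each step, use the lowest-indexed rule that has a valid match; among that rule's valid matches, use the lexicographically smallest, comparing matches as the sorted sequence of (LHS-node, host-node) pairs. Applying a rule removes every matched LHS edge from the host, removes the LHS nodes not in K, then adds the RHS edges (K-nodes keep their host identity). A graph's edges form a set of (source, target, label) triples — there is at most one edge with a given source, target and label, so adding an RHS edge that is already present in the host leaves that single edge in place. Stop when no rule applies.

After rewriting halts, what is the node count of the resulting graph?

Answer: 3

Rewrite trace:
initial: |V|=3 |E|=2  E = 0-p->2 1-p->2
step 1: apply R1 at {0↦2, 1↦0}  → |V|=3 |E|=1  E = 1-p->2
step 2: apply R1 at {0↦2, 1↦1}  → |V|=3 |E|=0  E = ∅
final graph: no rule applies after step 2
NF nodes: {0:B, 1:B, 2:A}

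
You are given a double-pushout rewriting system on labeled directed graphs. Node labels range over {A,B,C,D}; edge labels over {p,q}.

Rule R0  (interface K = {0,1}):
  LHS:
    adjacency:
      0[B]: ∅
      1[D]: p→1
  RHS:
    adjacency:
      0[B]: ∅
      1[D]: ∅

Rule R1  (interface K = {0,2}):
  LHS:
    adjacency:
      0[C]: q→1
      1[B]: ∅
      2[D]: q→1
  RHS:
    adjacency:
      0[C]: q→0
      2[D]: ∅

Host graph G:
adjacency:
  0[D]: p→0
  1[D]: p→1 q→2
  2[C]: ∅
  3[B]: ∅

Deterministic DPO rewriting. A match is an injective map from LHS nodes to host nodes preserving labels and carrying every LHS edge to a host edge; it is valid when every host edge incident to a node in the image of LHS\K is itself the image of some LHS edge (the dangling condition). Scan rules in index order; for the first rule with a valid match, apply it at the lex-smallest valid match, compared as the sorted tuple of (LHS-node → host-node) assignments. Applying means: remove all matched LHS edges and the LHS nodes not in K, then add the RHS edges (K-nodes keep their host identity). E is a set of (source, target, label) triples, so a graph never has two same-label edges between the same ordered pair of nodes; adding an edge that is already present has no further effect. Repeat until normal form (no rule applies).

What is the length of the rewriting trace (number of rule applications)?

Answer: 2

Rewrite trace:
initial: |V|=4 |E|=3  E = 0-p->0 1-p->1 1-q->2
step 1: apply R0 at {0↦3, 1↦0}  → |V|=4 |E|=2  E = 1-p->1 1-q->2
step 2: apply R0 at {0↦3, 1↦1}  → |V|=4 |E|=1  E = 1-q->2
final graph: no rule applies after step 2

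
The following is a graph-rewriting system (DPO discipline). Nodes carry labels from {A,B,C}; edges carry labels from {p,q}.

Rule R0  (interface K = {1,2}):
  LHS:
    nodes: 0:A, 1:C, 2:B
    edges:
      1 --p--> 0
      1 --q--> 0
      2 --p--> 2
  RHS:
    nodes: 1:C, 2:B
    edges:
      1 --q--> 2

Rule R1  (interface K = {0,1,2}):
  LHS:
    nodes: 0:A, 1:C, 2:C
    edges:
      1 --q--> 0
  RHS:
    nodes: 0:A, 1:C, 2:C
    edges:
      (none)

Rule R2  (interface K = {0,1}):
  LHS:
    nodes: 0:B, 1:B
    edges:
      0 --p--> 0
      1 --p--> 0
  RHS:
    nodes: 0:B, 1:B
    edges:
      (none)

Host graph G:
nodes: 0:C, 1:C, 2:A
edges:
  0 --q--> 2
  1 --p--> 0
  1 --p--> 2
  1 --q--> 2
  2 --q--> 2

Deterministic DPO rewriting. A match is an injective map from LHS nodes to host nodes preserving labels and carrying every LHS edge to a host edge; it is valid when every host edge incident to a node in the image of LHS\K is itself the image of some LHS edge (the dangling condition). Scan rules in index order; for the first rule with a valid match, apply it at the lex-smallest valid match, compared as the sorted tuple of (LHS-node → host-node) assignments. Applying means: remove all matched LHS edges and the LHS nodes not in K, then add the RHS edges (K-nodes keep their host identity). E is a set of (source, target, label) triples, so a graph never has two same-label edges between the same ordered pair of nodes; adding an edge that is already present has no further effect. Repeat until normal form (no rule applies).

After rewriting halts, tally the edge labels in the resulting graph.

[0] host  ⇒  3 nodes, 5 edges  {0-q->2 1-p->0 1-p->2 1-q->2 2-q->2}
[1] R1 @ {0↦2, 1↦0, 2↦1}  ⇒  3 nodes, 4 edges  {1-p->0 1-p->2 1-q->2 2-q->2}
[2] R1 @ {0↦2, 1↦1, 2↦0}  ⇒  3 nodes, 3 edges  {1-p->0 1-p->2 2-q->2}
final graph: no rule applies after step 2
NF edges: [(1, 0, 'p'), (1, 2, 'p'), (2, 2, 'q')]

Answer: p:2 q:1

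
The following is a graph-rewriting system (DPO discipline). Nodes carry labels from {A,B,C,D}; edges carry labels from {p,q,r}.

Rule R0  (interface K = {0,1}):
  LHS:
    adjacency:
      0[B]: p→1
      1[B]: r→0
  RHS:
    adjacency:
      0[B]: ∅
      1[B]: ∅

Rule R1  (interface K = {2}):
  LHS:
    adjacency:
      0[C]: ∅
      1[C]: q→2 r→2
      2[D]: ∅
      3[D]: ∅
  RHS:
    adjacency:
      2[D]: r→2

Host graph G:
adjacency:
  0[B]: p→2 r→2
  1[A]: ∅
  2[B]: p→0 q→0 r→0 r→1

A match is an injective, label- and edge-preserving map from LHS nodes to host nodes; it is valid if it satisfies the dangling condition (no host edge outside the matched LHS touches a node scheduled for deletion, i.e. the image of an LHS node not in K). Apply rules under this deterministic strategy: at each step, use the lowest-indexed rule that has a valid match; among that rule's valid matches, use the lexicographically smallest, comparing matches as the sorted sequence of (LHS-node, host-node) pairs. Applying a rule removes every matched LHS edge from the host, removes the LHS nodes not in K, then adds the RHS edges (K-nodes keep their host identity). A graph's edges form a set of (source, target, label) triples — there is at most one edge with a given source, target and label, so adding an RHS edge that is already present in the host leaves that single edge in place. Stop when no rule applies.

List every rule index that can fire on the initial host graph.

R0: 2 valid matches — {0↦0, 1↦2}, {0↦2, 1↦0}
R1: no valid match — LHS pattern not found

Answer: [R0]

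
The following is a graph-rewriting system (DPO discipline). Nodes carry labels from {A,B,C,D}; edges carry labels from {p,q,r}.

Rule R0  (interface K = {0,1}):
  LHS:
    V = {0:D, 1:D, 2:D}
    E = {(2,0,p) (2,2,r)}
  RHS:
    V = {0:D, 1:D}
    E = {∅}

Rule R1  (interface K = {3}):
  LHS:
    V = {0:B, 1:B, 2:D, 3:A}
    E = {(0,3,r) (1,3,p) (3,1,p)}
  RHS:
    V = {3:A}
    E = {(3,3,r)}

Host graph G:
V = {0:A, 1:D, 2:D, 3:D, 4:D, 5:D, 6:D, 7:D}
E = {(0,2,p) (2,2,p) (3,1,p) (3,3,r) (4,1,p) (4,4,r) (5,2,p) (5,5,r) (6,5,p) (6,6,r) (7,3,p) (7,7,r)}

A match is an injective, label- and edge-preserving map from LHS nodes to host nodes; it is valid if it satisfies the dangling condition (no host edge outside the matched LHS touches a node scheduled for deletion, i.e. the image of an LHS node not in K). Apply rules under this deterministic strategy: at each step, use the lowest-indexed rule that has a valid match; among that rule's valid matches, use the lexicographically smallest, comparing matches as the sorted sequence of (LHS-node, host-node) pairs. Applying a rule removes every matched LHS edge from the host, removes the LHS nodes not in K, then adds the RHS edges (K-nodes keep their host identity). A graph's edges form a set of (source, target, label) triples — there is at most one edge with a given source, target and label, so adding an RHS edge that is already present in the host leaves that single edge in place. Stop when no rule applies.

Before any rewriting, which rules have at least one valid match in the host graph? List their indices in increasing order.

R0: 15 valid matches — {0↦1, 1↦2, 2↦4}, {0↦1, 1↦3, 2↦4}, {0↦1, 1↦5, 2↦4} (+12 more)
R1: no valid match — LHS pattern not found

Answer: [R0]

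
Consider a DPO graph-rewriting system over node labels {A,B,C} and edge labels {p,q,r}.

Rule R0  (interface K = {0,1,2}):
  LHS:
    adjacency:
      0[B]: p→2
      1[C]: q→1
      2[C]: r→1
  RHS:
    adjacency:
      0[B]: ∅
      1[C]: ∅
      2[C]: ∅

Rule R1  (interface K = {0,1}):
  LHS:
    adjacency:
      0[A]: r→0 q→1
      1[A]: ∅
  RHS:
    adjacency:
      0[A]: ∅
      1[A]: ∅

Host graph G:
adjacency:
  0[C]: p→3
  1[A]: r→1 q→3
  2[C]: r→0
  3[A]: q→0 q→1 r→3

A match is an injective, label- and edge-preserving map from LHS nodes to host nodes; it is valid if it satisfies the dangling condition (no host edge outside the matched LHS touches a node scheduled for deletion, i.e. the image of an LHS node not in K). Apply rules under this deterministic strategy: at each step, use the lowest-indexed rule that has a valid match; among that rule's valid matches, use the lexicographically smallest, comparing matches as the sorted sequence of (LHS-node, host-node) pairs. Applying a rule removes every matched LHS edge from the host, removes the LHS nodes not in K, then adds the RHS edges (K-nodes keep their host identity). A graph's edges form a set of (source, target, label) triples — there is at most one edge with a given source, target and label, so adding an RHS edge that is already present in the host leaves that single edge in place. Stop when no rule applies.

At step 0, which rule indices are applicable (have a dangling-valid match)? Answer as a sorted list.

R0: no valid match — LHS pattern not found
R1: 2 valid matches — {0↦1, 1↦3}, {0↦3, 1↦1}

Answer: [R1]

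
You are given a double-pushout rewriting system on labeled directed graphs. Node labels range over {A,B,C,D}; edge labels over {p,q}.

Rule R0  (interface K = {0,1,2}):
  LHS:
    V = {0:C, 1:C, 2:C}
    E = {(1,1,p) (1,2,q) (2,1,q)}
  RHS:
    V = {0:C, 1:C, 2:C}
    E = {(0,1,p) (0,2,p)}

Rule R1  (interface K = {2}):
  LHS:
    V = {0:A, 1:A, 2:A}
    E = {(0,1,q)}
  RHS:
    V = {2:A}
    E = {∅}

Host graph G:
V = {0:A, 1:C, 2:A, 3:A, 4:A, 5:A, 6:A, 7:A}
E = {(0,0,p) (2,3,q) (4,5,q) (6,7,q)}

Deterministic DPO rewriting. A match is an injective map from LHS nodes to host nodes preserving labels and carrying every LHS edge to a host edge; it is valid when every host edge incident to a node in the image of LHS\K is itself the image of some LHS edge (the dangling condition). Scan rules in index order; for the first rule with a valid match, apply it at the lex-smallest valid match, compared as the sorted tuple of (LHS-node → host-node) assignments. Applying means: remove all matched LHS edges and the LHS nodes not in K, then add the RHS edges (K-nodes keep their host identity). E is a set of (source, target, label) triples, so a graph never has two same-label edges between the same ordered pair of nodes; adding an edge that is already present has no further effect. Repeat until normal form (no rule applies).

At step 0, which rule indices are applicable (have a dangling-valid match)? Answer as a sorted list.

R0: no valid match — LHS pattern not found
R1: 15 valid matches — {0↦2, 1↦3, 2↦0}, {0↦2, 1↦3, 2↦4}, {0↦2, 1↦3, 2↦5} (+12 more)

Answer: [R1]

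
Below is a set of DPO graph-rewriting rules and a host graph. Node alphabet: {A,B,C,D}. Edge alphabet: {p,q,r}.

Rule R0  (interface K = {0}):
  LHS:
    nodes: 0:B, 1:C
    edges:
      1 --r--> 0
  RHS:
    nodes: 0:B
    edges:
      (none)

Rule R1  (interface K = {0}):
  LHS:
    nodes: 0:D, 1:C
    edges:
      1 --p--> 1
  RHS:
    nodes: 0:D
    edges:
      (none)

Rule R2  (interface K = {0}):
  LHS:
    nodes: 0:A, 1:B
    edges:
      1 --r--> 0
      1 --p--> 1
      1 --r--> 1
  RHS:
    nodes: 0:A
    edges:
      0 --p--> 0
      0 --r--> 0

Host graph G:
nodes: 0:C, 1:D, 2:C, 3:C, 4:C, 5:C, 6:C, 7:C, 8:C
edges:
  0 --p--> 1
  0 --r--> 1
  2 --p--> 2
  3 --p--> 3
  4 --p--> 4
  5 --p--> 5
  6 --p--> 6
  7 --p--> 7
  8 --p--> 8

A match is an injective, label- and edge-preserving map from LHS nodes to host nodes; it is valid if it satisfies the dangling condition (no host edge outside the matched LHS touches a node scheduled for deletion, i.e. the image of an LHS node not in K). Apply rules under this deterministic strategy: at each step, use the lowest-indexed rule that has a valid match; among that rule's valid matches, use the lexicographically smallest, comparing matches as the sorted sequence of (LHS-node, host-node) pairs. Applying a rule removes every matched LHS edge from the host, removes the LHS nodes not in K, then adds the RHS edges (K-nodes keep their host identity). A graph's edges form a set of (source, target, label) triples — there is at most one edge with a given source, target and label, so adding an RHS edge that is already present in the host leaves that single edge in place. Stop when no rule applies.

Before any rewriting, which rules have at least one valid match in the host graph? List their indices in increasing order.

Answer: [R1]

Rewrite trace:
R0: no valid match — LHS pattern not found
R1: 7 valid matches — {0↦1, 1↦2}, {0↦1, 1↦3}, {0↦1, 1↦4} (+4 more)
R2: no valid match — LHS pattern not found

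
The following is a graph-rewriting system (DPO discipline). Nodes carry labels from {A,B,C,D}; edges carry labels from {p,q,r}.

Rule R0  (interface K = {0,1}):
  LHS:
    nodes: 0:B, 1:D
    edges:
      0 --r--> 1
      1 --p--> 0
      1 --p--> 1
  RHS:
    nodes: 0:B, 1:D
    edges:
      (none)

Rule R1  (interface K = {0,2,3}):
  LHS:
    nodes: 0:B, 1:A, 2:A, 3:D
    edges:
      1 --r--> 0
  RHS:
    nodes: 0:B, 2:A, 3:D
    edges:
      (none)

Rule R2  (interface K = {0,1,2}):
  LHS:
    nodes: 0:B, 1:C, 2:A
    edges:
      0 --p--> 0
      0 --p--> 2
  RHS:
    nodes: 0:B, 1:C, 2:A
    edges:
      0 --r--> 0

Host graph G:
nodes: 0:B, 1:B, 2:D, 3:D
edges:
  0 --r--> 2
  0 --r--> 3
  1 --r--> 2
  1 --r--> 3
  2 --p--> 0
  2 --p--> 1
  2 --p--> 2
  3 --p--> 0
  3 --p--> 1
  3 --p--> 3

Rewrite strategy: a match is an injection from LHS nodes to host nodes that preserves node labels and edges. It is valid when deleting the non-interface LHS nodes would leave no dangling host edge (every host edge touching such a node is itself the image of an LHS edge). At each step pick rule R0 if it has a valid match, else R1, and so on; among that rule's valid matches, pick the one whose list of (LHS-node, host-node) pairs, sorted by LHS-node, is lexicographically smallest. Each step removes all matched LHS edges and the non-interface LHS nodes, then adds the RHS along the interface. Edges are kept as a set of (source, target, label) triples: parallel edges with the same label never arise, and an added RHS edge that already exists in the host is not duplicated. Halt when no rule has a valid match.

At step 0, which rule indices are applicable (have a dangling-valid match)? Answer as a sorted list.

R0: 4 valid matches — {0↦0, 1↦2}, {0↦0, 1↦3}, {0↦1, 1↦2} (+1 more)
R1: no valid match — LHS pattern not found
R2: no valid match — LHS pattern not found

Answer: [R0]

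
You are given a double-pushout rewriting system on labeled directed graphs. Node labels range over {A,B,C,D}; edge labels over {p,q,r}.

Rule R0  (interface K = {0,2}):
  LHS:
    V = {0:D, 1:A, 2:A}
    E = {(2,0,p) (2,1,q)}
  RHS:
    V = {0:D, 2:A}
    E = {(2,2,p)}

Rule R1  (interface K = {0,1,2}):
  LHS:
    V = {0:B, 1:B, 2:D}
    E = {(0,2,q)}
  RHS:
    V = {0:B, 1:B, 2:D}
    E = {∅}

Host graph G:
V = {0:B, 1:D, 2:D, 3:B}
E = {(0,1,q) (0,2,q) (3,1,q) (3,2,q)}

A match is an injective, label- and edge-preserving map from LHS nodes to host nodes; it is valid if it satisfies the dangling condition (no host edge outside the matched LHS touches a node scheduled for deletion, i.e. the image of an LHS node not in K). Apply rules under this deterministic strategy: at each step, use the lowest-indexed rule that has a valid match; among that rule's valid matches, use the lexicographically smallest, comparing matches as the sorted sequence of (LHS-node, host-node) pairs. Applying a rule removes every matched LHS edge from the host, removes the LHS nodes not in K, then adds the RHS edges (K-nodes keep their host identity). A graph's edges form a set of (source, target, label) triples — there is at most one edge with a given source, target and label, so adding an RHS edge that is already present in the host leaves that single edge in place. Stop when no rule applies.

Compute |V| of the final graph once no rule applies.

[0] host  ⇒  4 nodes, 4 edges  {0-q->1 0-q->2 3-q->1 3-q->2}
[1] R1 @ {0↦0, 1↦3, 2↦1}  ⇒  4 nodes, 3 edges  {0-q->2 3-q->1 3-q->2}
[2] R1 @ {0↦0, 1↦3, 2↦2}  ⇒  4 nodes, 2 edges  {3-q->1 3-q->2}
[3] R1 @ {0↦3, 1↦0, 2↦1}  ⇒  4 nodes, 1 edges  {3-q->2}
[4] R1 @ {0↦3, 1↦0, 2↦2}  ⇒  4 nodes, 0 edges  {∅}
halt: no rule applies after step 4
NF nodes: {0:B, 1:D, 2:D, 3:B}

Answer: 4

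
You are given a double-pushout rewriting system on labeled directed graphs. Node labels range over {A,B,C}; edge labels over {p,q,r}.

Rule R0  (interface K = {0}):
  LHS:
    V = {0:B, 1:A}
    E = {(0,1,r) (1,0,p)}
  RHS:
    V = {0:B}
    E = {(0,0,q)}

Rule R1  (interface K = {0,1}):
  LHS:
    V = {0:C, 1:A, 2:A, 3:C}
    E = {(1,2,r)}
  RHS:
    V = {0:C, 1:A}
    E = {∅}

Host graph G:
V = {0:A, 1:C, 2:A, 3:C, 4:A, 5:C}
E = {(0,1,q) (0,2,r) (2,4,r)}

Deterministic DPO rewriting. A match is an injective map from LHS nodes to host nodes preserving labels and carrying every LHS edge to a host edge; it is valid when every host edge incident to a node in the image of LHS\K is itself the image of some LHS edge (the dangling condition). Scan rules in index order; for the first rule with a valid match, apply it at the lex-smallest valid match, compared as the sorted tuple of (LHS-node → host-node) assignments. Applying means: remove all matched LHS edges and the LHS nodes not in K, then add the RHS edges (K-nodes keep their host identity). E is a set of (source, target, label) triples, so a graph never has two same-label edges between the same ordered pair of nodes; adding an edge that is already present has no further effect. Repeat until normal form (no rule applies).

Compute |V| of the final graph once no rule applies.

start.  V:6 E:3  edges: 0-q->1 0-r->2 2-r->4
1. fire R1 via {0↦1, 1↦2, 2↦4, 3↦3}  →  V:4 E:2  edges: 0-q->1 0-r->2
2. fire R1 via {0↦1, 1↦0, 2↦2, 3↦5}  →  V:2 E:1  edges: 0-q->1
normal form: no rule applies after step 2
NF nodes: {0:A, 1:C}

Answer: 2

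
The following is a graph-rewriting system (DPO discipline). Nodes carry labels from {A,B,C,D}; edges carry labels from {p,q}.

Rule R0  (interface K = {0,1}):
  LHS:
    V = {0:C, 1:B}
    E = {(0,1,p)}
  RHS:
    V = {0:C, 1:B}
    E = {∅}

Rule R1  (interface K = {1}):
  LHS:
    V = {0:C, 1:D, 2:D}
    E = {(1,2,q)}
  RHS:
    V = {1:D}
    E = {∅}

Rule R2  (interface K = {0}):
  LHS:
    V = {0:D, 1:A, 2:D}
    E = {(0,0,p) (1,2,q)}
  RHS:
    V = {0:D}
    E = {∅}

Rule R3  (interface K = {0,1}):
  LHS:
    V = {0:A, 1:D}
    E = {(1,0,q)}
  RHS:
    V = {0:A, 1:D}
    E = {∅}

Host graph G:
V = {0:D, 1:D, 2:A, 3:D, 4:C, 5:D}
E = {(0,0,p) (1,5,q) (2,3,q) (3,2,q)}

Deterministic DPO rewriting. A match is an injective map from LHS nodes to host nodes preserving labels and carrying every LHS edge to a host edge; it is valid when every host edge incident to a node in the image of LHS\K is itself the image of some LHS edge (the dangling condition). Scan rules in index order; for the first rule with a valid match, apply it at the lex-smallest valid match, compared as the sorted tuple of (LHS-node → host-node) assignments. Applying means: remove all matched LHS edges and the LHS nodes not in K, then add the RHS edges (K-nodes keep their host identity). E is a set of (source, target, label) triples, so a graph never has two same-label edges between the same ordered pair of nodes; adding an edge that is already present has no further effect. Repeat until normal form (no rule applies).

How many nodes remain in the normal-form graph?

start.  V:6 E:4  edges: 0-p->0 1-q->5 2-q->3 3-q->2
1. fire R1 via {0↦4, 1↦1, 2↦5}  →  V:4 E:3  edges: 0-p->0 2-q->3 3-q->2
2. fire R3 via {0↦2, 1↦3}  →  V:4 E:2  edges: 0-p->0 2-q->3
3. fire R2 via {0↦0, 1↦2, 2↦3}  →  V:2 E:0  edges: ∅
halt: no rule applies after step 3
NF nodes: {0:D, 1:D}

Answer: 2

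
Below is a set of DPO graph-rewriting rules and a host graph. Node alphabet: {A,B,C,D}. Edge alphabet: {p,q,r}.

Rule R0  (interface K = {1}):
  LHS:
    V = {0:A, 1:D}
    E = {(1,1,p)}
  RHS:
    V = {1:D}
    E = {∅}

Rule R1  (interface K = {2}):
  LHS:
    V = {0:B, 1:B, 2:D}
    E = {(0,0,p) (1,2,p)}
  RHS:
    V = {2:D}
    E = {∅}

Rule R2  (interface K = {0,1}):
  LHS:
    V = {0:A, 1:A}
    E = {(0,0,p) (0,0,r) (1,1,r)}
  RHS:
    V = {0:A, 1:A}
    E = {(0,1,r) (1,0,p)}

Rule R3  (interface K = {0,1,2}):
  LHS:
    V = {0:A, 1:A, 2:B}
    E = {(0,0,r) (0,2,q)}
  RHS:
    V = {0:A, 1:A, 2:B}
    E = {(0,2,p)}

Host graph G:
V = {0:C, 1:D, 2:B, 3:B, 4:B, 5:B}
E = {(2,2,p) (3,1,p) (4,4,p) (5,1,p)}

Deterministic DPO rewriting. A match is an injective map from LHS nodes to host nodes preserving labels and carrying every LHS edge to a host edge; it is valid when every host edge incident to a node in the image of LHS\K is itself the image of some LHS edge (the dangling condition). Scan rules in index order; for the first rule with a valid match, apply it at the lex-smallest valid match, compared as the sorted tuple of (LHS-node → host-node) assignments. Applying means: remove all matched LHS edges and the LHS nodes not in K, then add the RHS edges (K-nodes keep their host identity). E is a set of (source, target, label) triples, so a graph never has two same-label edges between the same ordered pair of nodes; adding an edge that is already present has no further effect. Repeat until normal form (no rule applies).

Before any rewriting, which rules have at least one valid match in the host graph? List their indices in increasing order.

Answer: [R1]

Steps:
R0: no valid match — LHS pattern not found
R1: 4 valid matches — {0↦2, 1↦3, 2↦1}, {0↦2, 1↦5, 2↦1}, {0↦4, 1↦3, 2↦1} (+1 more)
R2: no valid match — LHS pattern not found
R3: no valid match — LHS pattern not found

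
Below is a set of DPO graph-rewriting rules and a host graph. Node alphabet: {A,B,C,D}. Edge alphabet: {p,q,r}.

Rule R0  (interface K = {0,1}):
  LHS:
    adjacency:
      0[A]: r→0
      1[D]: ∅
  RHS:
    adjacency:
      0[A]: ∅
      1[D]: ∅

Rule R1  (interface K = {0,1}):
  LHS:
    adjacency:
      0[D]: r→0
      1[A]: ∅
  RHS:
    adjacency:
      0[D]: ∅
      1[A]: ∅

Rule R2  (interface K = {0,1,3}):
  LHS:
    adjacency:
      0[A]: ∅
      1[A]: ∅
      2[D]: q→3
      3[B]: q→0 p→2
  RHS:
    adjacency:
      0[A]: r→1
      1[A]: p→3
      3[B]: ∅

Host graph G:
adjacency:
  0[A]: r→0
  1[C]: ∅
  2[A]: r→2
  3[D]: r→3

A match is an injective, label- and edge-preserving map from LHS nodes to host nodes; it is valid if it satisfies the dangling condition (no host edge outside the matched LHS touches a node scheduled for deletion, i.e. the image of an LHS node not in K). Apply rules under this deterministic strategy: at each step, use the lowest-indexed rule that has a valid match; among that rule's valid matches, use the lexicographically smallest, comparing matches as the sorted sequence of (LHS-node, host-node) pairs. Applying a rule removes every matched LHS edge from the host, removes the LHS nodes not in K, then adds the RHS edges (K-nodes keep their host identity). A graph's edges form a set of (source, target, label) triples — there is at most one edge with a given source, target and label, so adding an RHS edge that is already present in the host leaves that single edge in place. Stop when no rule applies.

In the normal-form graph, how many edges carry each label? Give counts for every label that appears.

initial: |V|=4 |E|=3  E = 0-r->0 2-r->2 3-r->3
step 1: apply R0 at {0↦0, 1↦3}  → |V|=4 |E|=2  E = 2-r->2 3-r->3
step 2: apply R0 at {0↦2, 1↦3}  → |V|=4 |E|=1  E = 3-r->3
step 3: apply R1 at {0↦3, 1↦0}  → |V|=4 |E|=0  E = ∅
final graph: no rule applies after step 3
NF edges: []

Answer: (no edges)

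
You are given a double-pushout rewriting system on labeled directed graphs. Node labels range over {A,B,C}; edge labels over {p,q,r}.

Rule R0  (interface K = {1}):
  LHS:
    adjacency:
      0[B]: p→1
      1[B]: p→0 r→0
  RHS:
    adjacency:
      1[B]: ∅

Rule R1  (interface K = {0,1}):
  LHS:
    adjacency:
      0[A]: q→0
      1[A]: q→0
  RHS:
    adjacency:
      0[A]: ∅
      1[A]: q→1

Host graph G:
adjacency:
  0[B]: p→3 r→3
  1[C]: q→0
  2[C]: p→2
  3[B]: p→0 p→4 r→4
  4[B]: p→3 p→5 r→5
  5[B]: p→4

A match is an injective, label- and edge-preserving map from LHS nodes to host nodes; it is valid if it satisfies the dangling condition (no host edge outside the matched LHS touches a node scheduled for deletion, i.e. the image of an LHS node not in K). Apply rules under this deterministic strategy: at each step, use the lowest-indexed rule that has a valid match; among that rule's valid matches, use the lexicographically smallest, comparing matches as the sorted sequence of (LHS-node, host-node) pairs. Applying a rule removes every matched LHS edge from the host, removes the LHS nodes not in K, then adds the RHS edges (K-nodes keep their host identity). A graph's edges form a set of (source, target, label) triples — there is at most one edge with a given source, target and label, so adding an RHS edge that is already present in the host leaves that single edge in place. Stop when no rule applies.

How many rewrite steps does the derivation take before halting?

start.  V:6 E:11  edges: 0-p->3 0-r->3 1-q->0 2-p->2 3-p->0 3-p->4 3-r->4 4-p->3 4-p->5 4-r->5 5-p->4
1. fire R0 via {0↦5, 1↦4}  →  V:5 E:8  edges: 0-p->3 0-r->3 1-q->0 2-p->2 3-p->0 3-p->4 3-r->4 4-p->3
2. fire R0 via {0↦4, 1↦3}  →  V:4 E:5  edges: 0-p->3 0-r->3 1-q->0 2-p->2 3-p->0
3. fire R0 via {0↦3, 1↦0}  →  V:3 E:2  edges: 1-q->0 2-p->2
normal form: no rule applies after step 3

Answer: 3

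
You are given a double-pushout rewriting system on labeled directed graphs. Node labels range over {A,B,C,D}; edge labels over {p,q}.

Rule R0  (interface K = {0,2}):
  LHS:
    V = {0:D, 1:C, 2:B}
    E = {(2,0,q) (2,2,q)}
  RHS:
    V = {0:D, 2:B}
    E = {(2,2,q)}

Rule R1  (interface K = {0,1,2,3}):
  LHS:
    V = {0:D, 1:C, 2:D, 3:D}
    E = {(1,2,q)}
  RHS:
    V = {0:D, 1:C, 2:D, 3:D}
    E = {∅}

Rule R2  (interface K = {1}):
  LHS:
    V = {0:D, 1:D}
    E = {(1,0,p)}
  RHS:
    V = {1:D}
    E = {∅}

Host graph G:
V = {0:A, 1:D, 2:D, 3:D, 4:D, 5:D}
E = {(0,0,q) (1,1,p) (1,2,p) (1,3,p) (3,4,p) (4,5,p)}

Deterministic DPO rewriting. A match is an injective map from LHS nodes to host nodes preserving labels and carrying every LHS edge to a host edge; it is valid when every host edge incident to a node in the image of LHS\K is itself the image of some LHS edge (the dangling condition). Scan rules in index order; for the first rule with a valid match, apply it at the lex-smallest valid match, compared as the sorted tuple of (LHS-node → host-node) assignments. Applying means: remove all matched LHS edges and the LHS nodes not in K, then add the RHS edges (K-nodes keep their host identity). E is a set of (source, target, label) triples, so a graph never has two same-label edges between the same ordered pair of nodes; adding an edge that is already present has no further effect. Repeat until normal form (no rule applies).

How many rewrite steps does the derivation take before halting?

Answer: 4

Rewrite trace:
[0] host  ⇒  6 nodes, 6 edges  {0-q->0 1-p->1 1-p->2 1-p->3 3-p->4 4-p->5}
[1] R2 @ {0↦2, 1↦1}  ⇒  5 nodes, 5 edges  {0-q->0 1-p->1 1-p->3 3-p->4 4-p->5}
[2] R2 @ {0↦5, 1↦4}  ⇒  4 nodes, 4 edges  {0-q->0 1-p->1 1-p->3 3-p->4}
[3] R2 @ {0↦4, 1↦3}  ⇒  3 nodes, 3 edges  {0-q->0 1-p->1 1-p->3}
[4] R2 @ {0↦3, 1↦1}  ⇒  2 nodes, 2 edges  {0-q->0 1-p->1}
halt: no rule applies after step 4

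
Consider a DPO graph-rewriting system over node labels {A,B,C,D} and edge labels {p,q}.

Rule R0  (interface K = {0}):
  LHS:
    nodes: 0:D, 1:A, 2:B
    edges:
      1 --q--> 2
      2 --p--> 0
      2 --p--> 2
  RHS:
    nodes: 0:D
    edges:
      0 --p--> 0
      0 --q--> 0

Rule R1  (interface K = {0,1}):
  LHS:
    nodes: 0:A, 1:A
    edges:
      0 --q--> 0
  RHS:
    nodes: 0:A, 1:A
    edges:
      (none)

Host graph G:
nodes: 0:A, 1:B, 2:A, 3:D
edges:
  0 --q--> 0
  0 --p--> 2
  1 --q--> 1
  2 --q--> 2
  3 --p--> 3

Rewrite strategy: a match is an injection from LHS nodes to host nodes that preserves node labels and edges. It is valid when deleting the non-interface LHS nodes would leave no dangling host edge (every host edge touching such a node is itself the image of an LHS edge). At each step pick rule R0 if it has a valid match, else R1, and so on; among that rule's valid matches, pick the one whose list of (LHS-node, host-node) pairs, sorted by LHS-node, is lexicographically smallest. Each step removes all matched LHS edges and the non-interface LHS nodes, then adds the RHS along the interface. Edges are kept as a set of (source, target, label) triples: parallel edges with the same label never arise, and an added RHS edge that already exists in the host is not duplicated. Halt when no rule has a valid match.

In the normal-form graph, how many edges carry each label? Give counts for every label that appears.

initial: |V|=4 |E|=5  E = 0-q->0 0-p->2 1-q->1 2-q->2 3-p->3
step 1: apply R1 at {0↦0, 1↦2}  → |V|=4 |E|=4  E = 0-p->2 1-q->1 2-q->2 3-p->3
step 2: apply R1 at {0↦2, 1↦0}  → |V|=4 |E|=3  E = 0-p->2 1-q->1 3-p->3
halt: no rule applies after step 2
NF edges: [(0, 2, 'p'), (1, 1, 'q'), (3, 3, 'p')]

Answer: p:2 q:1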